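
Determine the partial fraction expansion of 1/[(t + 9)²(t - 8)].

Cover-up at t=8: γ = 1/(8 + 9)² = 1/289. Cover-up at t=-9: β = 1/(-9 - 8) = -1/17. Comparing t² coeff: α = -γ = -1/289
Result: (-1/289)/(t + 9) - (1/17)/(t + 9)² + (1/289)/(t - 8)


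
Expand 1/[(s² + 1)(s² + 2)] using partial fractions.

Coefficient matching gives A = C = 0, B = 1/(2-1) = 1, D = -B = -1
Result: 1/(s² + 1) - 1/(s² + 2)


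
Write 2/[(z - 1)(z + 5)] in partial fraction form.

2/(z - 1)(z + 5) = P/(z - 1) + Q/(z + 5). P = 2/(1 + 5) = 1/3, Q = 2/(-5 - 1) = -1/3
Result: (1/3)/(z - 1) - (1/3)/(z + 5)


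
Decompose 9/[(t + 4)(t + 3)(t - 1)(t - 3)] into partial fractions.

Using Heaviside cover-up: (-9/35)/(t + 4) + (3/8)/(t + 3) - (9/40)/(t - 1) + (3/28)/(t - 3)


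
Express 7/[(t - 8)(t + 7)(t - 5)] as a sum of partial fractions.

Using cover-up method: α = 7/45, β = 7/180, γ = -7/36
Result: (7/45)/(t - 8) + (7/180)/(t + 7) - (7/36)/(t - 5)


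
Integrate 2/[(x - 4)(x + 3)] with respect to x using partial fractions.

Decompose: 2/[(x - 4)(x + 3)] = (2/7)/(x - 4) - (2/7)/(x + 3). Integrate each term: (2/7) ln|(x - 4)| - (2/7) ln|(x + 3)| + C


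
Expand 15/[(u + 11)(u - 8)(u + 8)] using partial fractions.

Using cover-up method: P = 5/19, Q = 15/304, R = -5/16
Result: (5/19)/(u + 11) + (15/304)/(u - 8) - (5/16)/(u + 8)


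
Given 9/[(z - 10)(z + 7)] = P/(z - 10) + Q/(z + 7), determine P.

Cover-up at z = 10: P = 9/(10 + 7) = 9/17


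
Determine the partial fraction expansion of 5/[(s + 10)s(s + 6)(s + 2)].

Using Heaviside cover-up: (-1/64)/(s + 10) + (1/24)/s + (5/96)/(s + 6) - (5/64)/(s + 2)


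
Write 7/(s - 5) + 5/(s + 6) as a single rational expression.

Common denominator (s - 5)(s + 6). Numerator: 7(s + 6) + 5(s - 5) = (7s + 42) + (5s - 25) = 12s + 17
Result: (12s + 17)/[(s - 5)(s + 6)]


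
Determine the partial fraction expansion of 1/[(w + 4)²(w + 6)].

Cover-up at w=-6: C = 1/(-6 + 4)² = 1/4. Cover-up at w=-4: B = 1/(-4 + 6) = 1/2. Comparing w² coeff: A = -C = -1/4
Result: (-1/4)/(w + 4) + (1/2)/(w + 4)² + (1/4)/(w + 6)


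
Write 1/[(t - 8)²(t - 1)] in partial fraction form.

Cover-up at t=1: C = 1/(1 - 8)² = 1/49. Cover-up at t=8: B = 1/(8 - 1) = 1/7. Comparing t² coeff: A = -C = -1/49
Result: (-1/49)/(t - 8) + (1/7)/(t - 8)² + (1/49)/(t - 1)


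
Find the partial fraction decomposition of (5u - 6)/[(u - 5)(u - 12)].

At u=5: α = (5·5 - 6)/(5 - 12) = -19/7. At u=12: β = (5·12 - 6)/(12 - 5) = 54/7
Result: (-19/7)/(u - 5) + (54/7)/(u - 12)


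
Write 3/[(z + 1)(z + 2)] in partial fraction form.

3/(z + 1)(z + 2) = α/(z + 1) + β/(z + 2). α = 3/(-1 + 2) = 3, β = 3/(-2 + 1) = -3
Result: 3/(z + 1) - 3/(z + 2)


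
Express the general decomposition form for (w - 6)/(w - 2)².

Repeated linear factor: α/(w - 2) + β/(w - 2)²


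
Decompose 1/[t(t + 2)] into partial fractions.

1/t(t + 2) = A/t + B/(t + 2). A = 1/(0 + 2) = 1/2, B = 1/(-2 - 0) = -1/2
Result: (1/2)/t - (1/2)/(t + 2)


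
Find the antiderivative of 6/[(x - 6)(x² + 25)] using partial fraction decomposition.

Cover-up at x=6: A = 6/(6²+25) = 6/61. Coeff matching: B = -6/61, C = -36/61. Decomposition: (6/61)/(x - 6) - ((6/61)x + 36/61)/(x² + 25). Integrate: linear → ln, quadratic → (1/2)ln + arctan: (6/61) ln|(x - 6)| - (3/61) ln(x² + 25) - (36/305) arctan(x/5) + C


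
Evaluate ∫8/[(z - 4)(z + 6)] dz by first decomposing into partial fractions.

Decompose: 8/[(z - 4)(z + 6)] = (4/5)/(z - 4) - (4/5)/(z + 6). Integrate each term: (4/5) ln|(z - 4)| - (4/5) ln|(z + 6)| + C


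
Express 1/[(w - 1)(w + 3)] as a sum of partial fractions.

1/(w - 1)(w + 3) = α/(w - 1) + β/(w + 3). α = 1/(1 + 3) = 1/4, β = 1/(-3 - 1) = -1/4
Result: (1/4)/(w - 1) - (1/4)/(w + 3)


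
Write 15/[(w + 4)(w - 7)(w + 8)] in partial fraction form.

Using cover-up method: P = -15/44, Q = 1/11, R = 1/4
Result: (-15/44)/(w + 4) + (1/11)/(w - 7) + (1/4)/(w + 8)


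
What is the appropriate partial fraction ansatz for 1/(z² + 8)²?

Repeated quadratic factor: (αz + β)/(z² + 8) + (γz + δ)/(z² + 8)²


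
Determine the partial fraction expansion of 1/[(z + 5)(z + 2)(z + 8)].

Using cover-up method: P = -1/9, Q = 1/18, R = 1/18
Result: (-1/9)/(z + 5) + (1/18)/(z + 2) + (1/18)/(z + 8)


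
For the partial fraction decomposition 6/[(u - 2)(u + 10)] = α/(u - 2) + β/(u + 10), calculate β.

Cover-up at u = -10: β = 6/(-10 - 2) = -6/12 = -1/2


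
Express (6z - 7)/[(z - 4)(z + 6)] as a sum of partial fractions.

At z=4: α = (6·4 - 7)/(4 + 6) = 17/10. At z=-6: β = (6·(-6) - 7)/(-6 - 4) = 43/10
Result: (17/10)/(z - 4) + (43/10)/(z + 6)


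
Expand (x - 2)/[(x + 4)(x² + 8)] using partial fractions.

At x=-4: A = (1·(-4) - 2)/((-4)² + 8) = -1/4. B = -A = 1/4, C = 1 - (-4)·A = 0
Result: (-1/4)/(x + 4) + ((1/4)x)/(x² + 8)


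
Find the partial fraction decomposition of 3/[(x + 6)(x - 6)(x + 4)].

Using cover-up method: α = 1/8, β = 1/40, γ = -3/20
Result: (1/8)/(x + 6) + (1/40)/(x - 6) - (3/20)/(x + 4)


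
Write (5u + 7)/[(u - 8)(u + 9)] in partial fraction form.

At u=8: P = (5·8 + 7)/(8 + 9) = 47/17. At u=-9: Q = (5·(-9) + 7)/(-9 - 8) = 38/17
Result: (47/17)/(u - 8) + (38/17)/(u + 9)


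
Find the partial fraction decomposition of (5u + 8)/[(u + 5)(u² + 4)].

At u=-5: A = (5·(-5) + 8)/((-5)² + 4) = -17/29. B = -A = 17/29, C = 5 - (-5)·A = 60/29
Result: (-17/29)/(u + 5) + ((17/29)u + 60/29)/(u² + 4)


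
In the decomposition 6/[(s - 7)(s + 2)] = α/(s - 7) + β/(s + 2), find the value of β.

Cover-up at s = -2: β = 6/(-2 - 7) = -6/9 = -2/3


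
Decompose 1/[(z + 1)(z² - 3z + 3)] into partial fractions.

Cover-up at z = -1: A = 1/((-1)² - 3·(-1) + 3) = 1/7. Then B = -A = -1/7, C = -A·(-3 - 1) = 4/7
Result: (1/7)/(z + 1) - ((1/7)z - 4/7)/(z² - 3z + 3)


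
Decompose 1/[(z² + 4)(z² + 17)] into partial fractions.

Coefficient matching gives α = γ = 0, β = 1/(17-4) = 1/13, δ = -β = -1/13
Result: (1/13)/(z² + 4) - (1/13)/(z² + 17)


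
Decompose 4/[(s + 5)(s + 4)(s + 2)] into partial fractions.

Using cover-up method: α = 4/3, β = -2, γ = 2/3
Result: (4/3)/(s + 5) - 2/(s + 4) + (2/3)/(s + 2)


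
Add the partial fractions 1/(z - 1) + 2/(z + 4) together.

Common denominator (z - 1)(z + 4). Numerator: 1(z + 4) + 2(z - 1) = (z + 4) + (2z - 2) = 3z + 2
Result: (3z + 2)/[(z - 1)(z + 4)]


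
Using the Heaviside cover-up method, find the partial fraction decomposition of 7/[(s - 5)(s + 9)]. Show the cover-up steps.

Cover (s - 5): set s=5, get α = 7/(5 + 9) = 1/2. Cover (s + 9): set s=-9, get β = 7/(-9 - 5) = -1/2.
Result: (1/2)/(s - 5) - (1/2)/(s + 9)


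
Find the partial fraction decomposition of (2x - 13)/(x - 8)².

(2x - 13) = P(x - 8) + Q. At x = 8: Q = 2·8 - 13 = 3. Coeff of x: P = 2
Result: 2/(x - 8) + 3/(x - 8)²


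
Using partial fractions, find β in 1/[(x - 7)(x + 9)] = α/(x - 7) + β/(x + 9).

Cover-up at x = -9: β = 1/(-9 - 7) = -1/16


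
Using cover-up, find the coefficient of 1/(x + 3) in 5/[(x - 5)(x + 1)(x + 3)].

Cover (x + 3), set x=-3: 5/[(-3 - 5)(-3 + 1)] = 5/16


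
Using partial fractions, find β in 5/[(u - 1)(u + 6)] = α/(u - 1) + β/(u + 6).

Cover-up at u = -6: β = 5/(-6 - 1) = -5/7


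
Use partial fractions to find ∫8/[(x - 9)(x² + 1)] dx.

Cover-up at x=9: P = 8/(9²+1) = 4/41. Coeff matching: Q = -4/41, R = -36/41. Decomposition: (4/41)/(x - 9) - ((4/41)x + 36/41)/(x² + 1). Integrate: linear → ln, quadratic → (1/2)ln + arctan: (4/41) ln|(x - 9)| - (2/41) ln(x² + 1) - (36/41) arctan(x) + C


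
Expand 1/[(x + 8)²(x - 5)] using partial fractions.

Cover-up at x=5: γ = 1/(5 + 8)² = 1/169. Cover-up at x=-8: β = 1/(-8 - 5) = -1/13. Comparing x² coeff: α = -γ = -1/169
Result: (-1/169)/(x + 8) - (1/13)/(x + 8)² + (1/169)/(x - 5)


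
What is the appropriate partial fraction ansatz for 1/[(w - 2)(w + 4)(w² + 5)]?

Two linear + quadratic: α/(w - 2) + β/(w + 4) + (γw + δ)/(w² + 5)


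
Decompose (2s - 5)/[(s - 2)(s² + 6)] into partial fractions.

At s=2: P = (2·2 - 5)/(2² + 6) = -1/10. Q = -P = 1/10, R = 2 - 2·P = 11/5
Result: (-1/10)/(s - 2) + ((1/10)s + 11/5)/(s² + 6)


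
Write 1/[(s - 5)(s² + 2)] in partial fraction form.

Cover-up at s = 5: A = 1/(5² + 2) = 1/27. Then B = -A = -1/27, C = -A·(0 + 5) = -5/27
Result: (1/27)/(s - 5) - ((1/27)s + 5/27)/(s² + 2)


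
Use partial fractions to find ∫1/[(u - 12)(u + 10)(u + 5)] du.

Cover-up: A = 1/374, B = 1/110, C = -1/85. Decomposition: (1/374)/(u - 12) + (1/110)/(u + 10) - (1/85)/(u + 5). Integrate each term: (1/374) ln|(u - 12)| + (1/110) ln|(u + 10)| - (1/85) ln|(u + 5)| + C


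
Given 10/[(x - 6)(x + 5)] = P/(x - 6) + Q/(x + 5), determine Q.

Cover-up at x = -5: Q = 10/(-5 - 6) = -10/11


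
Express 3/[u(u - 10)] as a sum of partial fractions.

3/u(u - 10) = P/u + Q/(u - 10). P = 3/(0 - 10) = -3/10, Q = 3/(10 - 0) = 3/10
Result: (-3/10)/u + (3/10)/(u - 10)


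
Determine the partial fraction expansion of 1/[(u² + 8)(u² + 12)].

Coefficient matching gives A = C = 0, B = 1/(12-8) = 1/4, D = -B = -1/4
Result: (1/4)/(u² + 8) - (1/4)/(u² + 12)


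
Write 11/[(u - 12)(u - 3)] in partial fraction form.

11/(u - 12)(u - 3) = A/(u - 12) + B/(u - 3). A = 11/(12 - 3) = 11/9, B = 11/(3 - 12) = -11/9
Result: (11/9)/(u - 12) - (11/9)/(u - 3)


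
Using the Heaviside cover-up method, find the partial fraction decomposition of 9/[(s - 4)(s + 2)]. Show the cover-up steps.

Cover (s - 4): set s=4, get P = 9/(4 + 2) = 3/2. Cover (s + 2): set s=-2, get Q = 9/(-2 - 4) = -3/2.
Result: (3/2)/(s - 4) - (3/2)/(s + 2)


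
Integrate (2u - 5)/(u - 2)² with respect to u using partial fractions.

Decompose: α = 2, β = 2·2 - 5 = -1, so (2u - 5)/(u - 2)² = 2/(u - 2) - 1/(u - 2)². Integrate: ∫ α/(u - 2) du = 2 ln|(u - 2)|; ∫ β/(u - 2)² du = 1/(u - 2). Sum: 2 ln|(u - 2)| + 1/(u - 2) + C


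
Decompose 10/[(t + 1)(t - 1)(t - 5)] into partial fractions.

Using cover-up method: P = 5/6, Q = -5/4, R = 5/12
Result: (5/6)/(t + 1) - (5/4)/(t - 1) + (5/12)/(t - 5)


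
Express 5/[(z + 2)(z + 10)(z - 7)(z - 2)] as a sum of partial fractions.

Using Heaviside cover-up: (5/288)/(z + 2) - (5/1632)/(z + 10) + (1/153)/(z - 7) - (1/48)/(z - 2)


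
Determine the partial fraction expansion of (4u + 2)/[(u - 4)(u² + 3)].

At u=4: A = (4·4 + 2)/(4² + 3) = 18/19. B = -A = -18/19, C = 4 - 4·A = 4/19
Result: (18/19)/(u - 4) - ((18/19)u - 4/19)/(u² + 3)


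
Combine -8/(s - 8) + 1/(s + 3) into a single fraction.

Common denominator (s - 8)(s + 3). Numerator: -8(s + 3) + 1(s - 8) = (-8s - 24) + (s - 8) = -7s - 32
Result: (-7s - 32)/[(s - 8)(s + 3)]


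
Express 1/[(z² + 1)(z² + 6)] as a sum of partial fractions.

Coefficient matching gives P = R = 0, Q = 1/(6-1) = 1/5, S = -Q = -1/5
Result: (1/5)/(z² + 1) - (1/5)/(z² + 6)


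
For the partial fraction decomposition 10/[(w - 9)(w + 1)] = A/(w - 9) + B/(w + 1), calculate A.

Cover-up at w = 9: A = 10/(9 + 1) = 10/10 = 1


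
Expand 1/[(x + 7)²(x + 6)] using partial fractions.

Cover-up at x=-6: R = 1/(-6 + 7)² = 1. Cover-up at x=-7: Q = 1/(-7 + 6) = -1. Comparing x² coeff: P = -R = -1
Result: -1/(x + 7) - 1/(x + 7)² + 1/(x + 6)


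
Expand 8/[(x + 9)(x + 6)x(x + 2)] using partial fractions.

Using Heaviside cover-up: (-8/189)/(x + 9) + (1/9)/(x + 6) + (2/27)/x - (1/7)/(x + 2)


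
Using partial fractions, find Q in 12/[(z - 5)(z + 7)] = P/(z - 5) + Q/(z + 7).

Cover-up at z = -7: Q = 12/(-7 - 5) = -12/12 = -1


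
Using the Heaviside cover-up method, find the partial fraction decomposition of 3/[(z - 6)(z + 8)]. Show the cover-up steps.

Cover (z - 6): set z=6, get α = 3/(6 + 8) = 3/14. Cover (z + 8): set z=-8, get β = 3/(-8 - 6) = -3/14.
Result: (3/14)/(z - 6) - (3/14)/(z + 8)


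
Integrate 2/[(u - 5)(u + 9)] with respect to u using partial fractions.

Decompose: 2/[(u - 5)(u + 9)] = (1/7)/(u - 5) - (1/7)/(u + 9). Integrate each term: (1/7) ln|(u - 5)| - (1/7) ln|(u + 9)| + C


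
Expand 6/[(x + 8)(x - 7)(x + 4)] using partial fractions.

Using cover-up method: P = 1/10, Q = 2/55, R = -3/22
Result: (1/10)/(x + 8) + (2/55)/(x - 7) - (3/22)/(x + 4)


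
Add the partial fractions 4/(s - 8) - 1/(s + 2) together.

Common denominator (s - 8)(s + 2). Numerator: 4(s + 2) - 1(s - 8) = (4s + 8) - (s - 8) = 3s + 16
Result: (3s + 16)/[(s - 8)(s + 2)]


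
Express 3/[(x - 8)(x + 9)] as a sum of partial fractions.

3/(x - 8)(x + 9) = P/(x - 8) + Q/(x + 9). P = 3/(8 + 9) = 3/17, Q = 3/(-9 - 8) = -3/17
Result: (3/17)/(x - 8) - (3/17)/(x + 9)


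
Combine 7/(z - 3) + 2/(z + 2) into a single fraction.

Common denominator (z - 3)(z + 2). Numerator: 7(z + 2) + 2(z - 3) = (7z + 14) + (2z - 6) = 9z + 8
Result: (9z + 8)/[(z - 3)(z + 2)]


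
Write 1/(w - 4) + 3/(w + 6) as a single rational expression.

Common denominator (w - 4)(w + 6). Numerator: 1(w + 6) + 3(w - 4) = (w + 6) + (3w - 12) = 4w - 6
Result: (4w - 6)/[(w - 4)(w + 6)]


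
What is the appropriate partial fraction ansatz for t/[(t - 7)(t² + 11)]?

Linear + irreducible quadratic: A/(t - 7) + (Bt + C)/(t² + 11)


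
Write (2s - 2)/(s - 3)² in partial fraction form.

(2s - 2) = A(s - 3) + B. At s = 3: B = 2·3 - 2 = 4. Coeff of s: A = 2
Result: 2/(s - 3) + 4/(s - 3)²


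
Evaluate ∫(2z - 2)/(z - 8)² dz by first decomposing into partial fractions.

Decompose: α = 2, β = 2·8 - 2 = 14, so (2z - 2)/(z - 8)² = 2/(z - 8) + 14/(z - 8)². Integrate: ∫ α/(z - 8) dz = 2 ln|(z - 8)|; ∫ β/(z - 8)² dz = -14/(z - 8). Sum: 2 ln|(z - 8)| - 14/(z - 8) + C


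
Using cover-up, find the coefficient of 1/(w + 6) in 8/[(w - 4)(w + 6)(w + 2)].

Cover (w + 6), set w=-6: 8/[(-6 - 4)(-6 + 2)] = 1/5


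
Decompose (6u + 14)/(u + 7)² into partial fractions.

(6u + 14) = P(u + 7) + Q. At u = -7: Q = 6·(-7) + 14 = -28. Coeff of u: P = 6
Result: 6/(u + 7) - 28/(u + 7)²


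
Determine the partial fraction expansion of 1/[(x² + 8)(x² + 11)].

Coefficient matching gives A = C = 0, B = 1/(11-8) = 1/3, D = -B = -1/3
Result: (1/3)/(x² + 8) - (1/3)/(x² + 11)


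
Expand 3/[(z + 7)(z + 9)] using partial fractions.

3/(z + 7)(z + 9) = P/(z + 7) + Q/(z + 9). P = 3/(-7 + 9) = 3/2, Q = 3/(-9 + 7) = -3/2
Result: (3/2)/(z + 7) - (3/2)/(z + 9)


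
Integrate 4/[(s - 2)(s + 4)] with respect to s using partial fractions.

Decompose: 4/[(s - 2)(s + 4)] = (2/3)/(s - 2) - (2/3)/(s + 4). Integrate each term: (2/3) ln|(s - 2)| - (2/3) ln|(s + 4)| + C


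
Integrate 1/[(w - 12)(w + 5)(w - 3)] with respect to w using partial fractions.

Cover-up: A = 1/153, B = 1/136, C = -1/72. Decomposition: (1/153)/(w - 12) + (1/136)/(w + 5) - (1/72)/(w - 3). Integrate each term: (1/153) ln|(w - 12)| + (1/136) ln|(w + 5)| - (1/72) ln|(w - 3)| + C


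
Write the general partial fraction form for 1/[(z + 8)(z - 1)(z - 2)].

Three distinct linear factors: A/(z + 8) + B/(z - 1) + C/(z - 2)


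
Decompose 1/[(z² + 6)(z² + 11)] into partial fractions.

Coefficient matching gives α = γ = 0, β = 1/(11-6) = 1/5, δ = -β = -1/5
Result: (1/5)/(z² + 6) - (1/5)/(z² + 11)


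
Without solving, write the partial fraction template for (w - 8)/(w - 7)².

Repeated linear factor: A/(w - 7) + B/(w - 7)²


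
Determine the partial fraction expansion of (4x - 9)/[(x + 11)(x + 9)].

At x=-11: P = (4·(-11) - 9)/(-11 + 9) = 53/2. At x=-9: Q = (4·(-9) - 9)/(-9 + 11) = -45/2
Result: (53/2)/(x + 11) - (45/2)/(x + 9)


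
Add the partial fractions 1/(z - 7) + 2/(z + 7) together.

Common denominator (z - 7)(z + 7). Numerator: 1(z + 7) + 2(z - 7) = (z + 7) + (2z - 14) = 3z - 7
Result: (3z - 7)/[(z - 7)(z + 7)]


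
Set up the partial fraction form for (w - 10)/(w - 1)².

Repeated linear factor: α/(w - 1) + β/(w - 1)²


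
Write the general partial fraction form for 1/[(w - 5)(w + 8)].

Distinct linear factors: P/(w - 5) + Q/(w + 8)


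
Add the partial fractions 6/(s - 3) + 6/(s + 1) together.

Common denominator (s - 3)(s + 1). Numerator: 6(s + 1) + 6(s - 3) = (6s + 6) + (6s - 18) = 12s - 12
Result: (12s - 12)/[(s - 3)(s + 1)]


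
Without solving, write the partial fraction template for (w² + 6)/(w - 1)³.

Repeated linear factor (power 3): A/(w - 1) + B/(w - 1)² + C/(w - 1)³


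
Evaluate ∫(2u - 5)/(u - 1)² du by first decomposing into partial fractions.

Decompose: P = 2, Q = 2·1 - 5 = -3, so (2u - 5)/(u - 1)² = 2/(u - 1) - 3/(u - 1)². Integrate: ∫ P/(u - 1) du = 2 ln|(u - 1)|; ∫ Q/(u - 1)² du = 3/(u - 1). Sum: 2 ln|(u - 1)| + 3/(u - 1) + C


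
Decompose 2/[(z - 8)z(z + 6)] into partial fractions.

Using cover-up method: α = 1/56, β = -1/24, γ = 1/42
Result: (1/56)/(z - 8) - (1/24)/z + (1/42)/(z + 6)


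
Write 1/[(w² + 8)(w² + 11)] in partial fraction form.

Coefficient matching gives P = R = 0, Q = 1/(11-8) = 1/3, S = -Q = -1/3
Result: (1/3)/(w² + 8) - (1/3)/(w² + 11)


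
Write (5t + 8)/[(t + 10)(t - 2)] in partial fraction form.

At t=-10: A = (5·(-10) + 8)/(-10 - 2) = 7/2. At t=2: B = (5·2 + 8)/(2 + 10) = 3/2
Result: (7/2)/(t + 10) + (3/2)/(t - 2)


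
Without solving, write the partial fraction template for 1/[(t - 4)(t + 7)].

Distinct linear factors: A/(t - 4) + B/(t + 7)


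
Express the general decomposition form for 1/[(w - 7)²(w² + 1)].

Repeated linear + quadratic: α/(w - 7) + β/(w - 7)² + (γw + δ)/(w² + 1)


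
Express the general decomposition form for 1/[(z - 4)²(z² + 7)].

Repeated linear + quadratic: P/(z - 4) + Q/(z - 4)² + (Rz + S)/(z² + 7)


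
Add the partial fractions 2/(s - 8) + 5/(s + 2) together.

Common denominator (s - 8)(s + 2). Numerator: 2(s + 2) + 5(s - 8) = (2s + 4) + (5s - 40) = 7s - 36
Result: (7s - 36)/[(s - 8)(s + 2)]


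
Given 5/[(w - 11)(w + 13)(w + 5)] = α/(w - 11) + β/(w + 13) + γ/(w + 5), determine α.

Cover-up at w = 11: α = 5/[(11 + 13)(11 + 5)] = 5/[(24)(16)] = 5/384


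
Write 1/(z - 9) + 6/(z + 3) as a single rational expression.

Common denominator (z - 9)(z + 3). Numerator: 1(z + 3) + 6(z - 9) = (z + 3) + (6z - 54) = 7z - 51
Result: (7z - 51)/[(z - 9)(z + 3)]


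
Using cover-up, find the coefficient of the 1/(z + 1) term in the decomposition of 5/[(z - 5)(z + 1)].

Cover (z + 1), set z=-1: 5/((z - 5) at z=-1) = 5/(-6) = -5/6


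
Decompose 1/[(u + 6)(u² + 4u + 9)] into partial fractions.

Cover-up at u = -6: α = 1/((-6)² + 4·(-6) + 9) = 1/21. Then β = -α = -1/21, γ = -α·(4 - 6) = 2/21
Result: (1/21)/(u + 6) - ((1/21)u - 2/21)/(u² + 4u + 9)


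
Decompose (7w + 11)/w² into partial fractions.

(7w + 11) = αw + β. At w = 0: β = 7·0 + 11 = 11. Coeff of w: α = 7
Result: 7/w + 11/w²


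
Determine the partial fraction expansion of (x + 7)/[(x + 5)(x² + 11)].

At x=-5: P = (1·(-5) + 7)/((-5)² + 11) = 1/18. Q = -P = -1/18, R = 1 - (-5)·P = 23/18
Result: (1/18)/(x + 5) - ((1/18)x - 23/18)/(x² + 11)


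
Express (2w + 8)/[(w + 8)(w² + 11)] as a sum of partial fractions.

At w=-8: α = (2·(-8) + 8)/((-8)² + 11) = -8/75. β = -α = 8/75, γ = 2 - (-8)·α = 86/75
Result: (-8/75)/(w + 8) + ((8/75)w + 86/75)/(w² + 11)


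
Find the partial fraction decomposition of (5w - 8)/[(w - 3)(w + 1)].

At w=3: A = (5·3 - 8)/(3 + 1) = 7/4. At w=-1: B = (5·(-1) - 8)/(-1 - 3) = 13/4
Result: (7/4)/(w - 3) + (13/4)/(w + 1)


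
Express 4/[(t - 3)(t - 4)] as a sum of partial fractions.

4/(t - 3)(t - 4) = P/(t - 3) + Q/(t - 4). P = 4/(3 - 4) = -4, Q = 4/(4 - 3) = 4
Result: -4/(t - 3) + 4/(t - 4)


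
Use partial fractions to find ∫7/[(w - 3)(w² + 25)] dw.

Cover-up at w=3: α = 7/(3²+25) = 7/34. Coeff matching: β = -7/34, γ = -21/34. Decomposition: (7/34)/(w - 3) - ((7/34)w + 21/34)/(w² + 25). Integrate: linear → ln, quadratic → (1/2)ln + arctan: (7/34) ln|(w - 3)| - (7/68) ln(w² + 25) - (21/170) arctan(w/5) + C


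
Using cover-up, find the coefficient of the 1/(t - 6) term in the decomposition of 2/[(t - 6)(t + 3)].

Cover (t - 6), set t=6: 2/((t + 3) at t=6) = 2/(9) = 2/9


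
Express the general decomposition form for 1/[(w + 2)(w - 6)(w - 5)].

Three distinct linear factors: A/(w + 2) + B/(w - 6) + C/(w - 5)


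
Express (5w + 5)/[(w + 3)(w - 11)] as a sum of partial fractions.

At w=-3: P = (5·(-3) + 5)/(-3 - 11) = 5/7. At w=11: Q = (5·11 + 5)/(11 + 3) = 30/7
Result: (5/7)/(w + 3) + (30/7)/(w - 11)


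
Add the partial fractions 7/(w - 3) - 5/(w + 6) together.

Common denominator (w - 3)(w + 6). Numerator: 7(w + 6) - 5(w - 3) = (7w + 42) - (5w - 15) = 2w + 57
Result: (2w + 57)/[(w - 3)(w + 6)]


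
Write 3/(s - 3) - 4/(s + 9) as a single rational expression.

Common denominator (s - 3)(s + 9). Numerator: 3(s + 9) - 4(s - 3) = (3s + 27) - (4s - 12) = -s + 39
Result: (-s + 39)/[(s - 3)(s + 9)]


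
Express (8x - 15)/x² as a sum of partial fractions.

(8x - 15) = αx + β. At x = 0: β = 8·0 - 15 = -15. Coeff of x: α = 8
Result: 8/x - 15/x²


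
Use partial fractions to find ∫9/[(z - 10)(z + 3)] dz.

Decompose: 9/[(z - 10)(z + 3)] = (9/13)/(z - 10) - (9/13)/(z + 3). Integrate each term: (9/13) ln|(z - 10)| - (9/13) ln|(z + 3)| + C


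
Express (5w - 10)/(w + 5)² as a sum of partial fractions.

(5w - 10) = α(w + 5) + β. At w = -5: β = 5·(-5) - 10 = -35. Coeff of w: α = 5
Result: 5/(w + 5) - 35/(w + 5)²


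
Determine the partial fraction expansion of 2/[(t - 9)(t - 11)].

2/(t - 9)(t - 11) = P/(t - 9) + Q/(t - 11). P = 2/(9 - 11) = -1, Q = 2/(11 - 9) = 1
Result: -1/(t - 9) + 1/(t - 11)


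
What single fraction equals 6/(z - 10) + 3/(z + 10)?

Common denominator (z - 10)(z + 10). Numerator: 6(z + 10) + 3(z - 10) = (6z + 60) + (3z - 30) = 9z + 30
Result: (9z + 30)/[(z - 10)(z + 10)]


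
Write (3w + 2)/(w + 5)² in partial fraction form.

(3w + 2) = α(w + 5) + β. At w = -5: β = 3·(-5) + 2 = -13. Coeff of w: α = 3
Result: 3/(w + 5) - 13/(w + 5)²


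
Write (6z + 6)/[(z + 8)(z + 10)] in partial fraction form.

At z=-8: α = (6·(-8) + 6)/(-8 + 10) = -21. At z=-10: β = (6·(-10) + 6)/(-10 + 8) = 27
Result: -21/(z + 8) + 27/(z + 10)


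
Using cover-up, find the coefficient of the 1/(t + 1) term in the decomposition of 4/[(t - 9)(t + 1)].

Cover (t + 1), set t=-1: 4/((t - 9) at t=-1) = 4/(-10) = -2/5


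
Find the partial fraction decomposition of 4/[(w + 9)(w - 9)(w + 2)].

Using cover-up method: A = 2/63, B = 2/99, C = -4/77
Result: (2/63)/(w + 9) + (2/99)/(w - 9) - (4/77)/(w + 2)


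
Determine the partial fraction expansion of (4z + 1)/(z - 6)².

(4z + 1) = P(z - 6) + Q. At z = 6: Q = 4·6 + 1 = 25. Coeff of z: P = 4
Result: 4/(z - 6) + 25/(z - 6)²


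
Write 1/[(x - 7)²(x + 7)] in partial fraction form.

Cover-up at x=-7: R = 1/(-7 - 7)² = 1/196. Cover-up at x=7: Q = 1/(7 + 7) = 1/14. Comparing x² coeff: P = -R = -1/196
Result: (-1/196)/(x - 7) + (1/14)/(x - 7)² + (1/196)/(x + 7)


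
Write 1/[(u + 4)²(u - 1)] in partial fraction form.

Cover-up at u=1: γ = 1/(1 + 4)² = 1/25. Cover-up at u=-4: β = 1/(-4 - 1) = -1/5. Comparing u² coeff: α = -γ = -1/25
Result: (-1/25)/(u + 4) - (1/5)/(u + 4)² + (1/25)/(u - 1)


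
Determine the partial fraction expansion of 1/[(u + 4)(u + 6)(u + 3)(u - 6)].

Using Heaviside cover-up: (1/20)/(u + 4) - (1/72)/(u + 6) - (1/27)/(u + 3) + (1/1080)/(u - 6)


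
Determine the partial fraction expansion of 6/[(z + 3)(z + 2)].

6/(z + 3)(z + 2) = P/(z + 3) + Q/(z + 2). P = 6/(-3 + 2) = -6, Q = 6/(-2 + 3) = 6
Result: -6/(z + 3) + 6/(z + 2)


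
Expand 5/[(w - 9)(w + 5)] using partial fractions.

5/(w - 9)(w + 5) = A/(w - 9) + B/(w + 5). A = 5/(9 + 5) = 5/14, B = 5/(-5 - 9) = -5/14
Result: (5/14)/(w - 9) - (5/14)/(w + 5)


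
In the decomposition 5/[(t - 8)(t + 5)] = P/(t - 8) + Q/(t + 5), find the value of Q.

Cover-up at t = -5: Q = 5/(-5 - 8) = -5/13


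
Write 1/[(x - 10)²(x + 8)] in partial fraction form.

Cover-up at x=-8: γ = 1/(-8 - 10)² = 1/324. Cover-up at x=10: β = 1/(10 + 8) = 1/18. Comparing x² coeff: α = -γ = -1/324
Result: (-1/324)/(x - 10) + (1/18)/(x - 10)² + (1/324)/(x + 8)


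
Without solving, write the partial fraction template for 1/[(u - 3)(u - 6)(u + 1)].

Three distinct linear factors: α/(u - 3) + β/(u - 6) + γ/(u + 1)


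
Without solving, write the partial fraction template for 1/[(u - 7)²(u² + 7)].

Repeated linear + quadratic: A/(u - 7) + B/(u - 7)² + (Cu + D)/(u² + 7)


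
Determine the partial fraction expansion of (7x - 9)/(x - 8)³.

(7x - 9) = A(x - 8)² + B(x - 8) + C. At x = 8: C = 7·8 - 9 = 47. Coefficients: A = 0, B = 7
Result: 7/(x - 8)² + 47/(x - 8)³


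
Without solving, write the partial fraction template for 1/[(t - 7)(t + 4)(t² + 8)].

Two linear + quadratic: A/(t - 7) + B/(t + 4) + (Ct + D)/(t² + 8)


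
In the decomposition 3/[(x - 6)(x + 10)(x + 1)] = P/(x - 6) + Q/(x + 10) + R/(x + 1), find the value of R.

Cover-up at x = -1: R = 3/[(-1 - 6)(-1 + 10)] = 3/[(-7)(9)] = -3/63 = -1/21


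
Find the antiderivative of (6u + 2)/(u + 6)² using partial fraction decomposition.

Decompose: α = 6, β = 6·(-6) + 2 = -34, so (6u + 2)/(u + 6)² = 6/(u + 6) - 34/(u + 6)². Integrate: ∫ α/(u + 6) du = 6 ln|(u + 6)|; ∫ β/(u + 6)² du = 34/(u + 6). Sum: 6 ln|(u + 6)| + 34/(u + 6) + C


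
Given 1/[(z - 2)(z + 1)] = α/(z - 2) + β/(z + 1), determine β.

Cover-up at z = -1: β = 1/(-1 - 2) = -1/3


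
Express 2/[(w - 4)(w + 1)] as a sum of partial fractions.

2/(w - 4)(w + 1) = α/(w - 4) + β/(w + 1). α = 2/(4 + 1) = 2/5, β = 2/(-1 - 4) = -2/5
Result: (2/5)/(w - 4) - (2/5)/(w + 1)


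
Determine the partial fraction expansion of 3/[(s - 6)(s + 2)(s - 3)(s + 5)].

Using Heaviside cover-up: (1/88)/(s - 6) + (1/40)/(s + 2) - (1/40)/(s - 3) - (1/88)/(s + 5)


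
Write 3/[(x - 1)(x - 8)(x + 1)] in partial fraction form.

Using cover-up method: A = -3/14, B = 1/21, C = 1/6
Result: (-3/14)/(x - 1) + (1/21)/(x - 8) + (1/6)/(x + 1)


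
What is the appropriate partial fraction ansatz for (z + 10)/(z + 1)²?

Repeated linear factor: P/(z + 1) + Q/(z + 1)²


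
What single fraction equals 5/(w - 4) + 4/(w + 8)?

Common denominator (w - 4)(w + 8). Numerator: 5(w + 8) + 4(w - 4) = (5w + 40) + (4w - 16) = 9w + 24
Result: (9w + 24)/[(w - 4)(w + 8)]


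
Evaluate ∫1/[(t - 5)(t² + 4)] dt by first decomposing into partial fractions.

Cover-up at t=5: A = 1/(5²+4) = 1/29. Coeff matching: B = -1/29, C = -5/29. Decomposition: (1/29)/(t - 5) - ((1/29)t + 5/29)/(t² + 4). Integrate: linear → ln, quadratic → (1/2)ln + arctan: (1/29) ln|(t - 5)| - (1/58) ln(t² + 4) - (5/58) arctan(t/2) + C


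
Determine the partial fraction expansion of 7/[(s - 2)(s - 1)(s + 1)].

Using cover-up method: A = 7/3, B = -7/2, C = 7/6
Result: (7/3)/(s - 2) - (7/2)/(s - 1) + (7/6)/(s + 1)


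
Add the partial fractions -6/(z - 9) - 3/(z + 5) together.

Common denominator (z - 9)(z + 5). Numerator: -6(z + 5) - 3(z - 9) = (-6z - 30) - (3z - 27) = -9z - 3
Result: (-9z - 3)/[(z - 9)(z + 5)]


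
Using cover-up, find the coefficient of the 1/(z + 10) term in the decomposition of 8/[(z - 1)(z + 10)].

Cover (z + 10), set z=-10: 8/((z - 1) at z=-10) = 8/(-11) = -8/11


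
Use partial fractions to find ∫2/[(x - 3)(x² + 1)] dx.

Cover-up at x=3: α = 2/(3²+1) = 1/5. Coeff matching: β = -1/5, γ = -3/5. Decomposition: (1/5)/(x - 3) - ((1/5)x + 3/5)/(x² + 1). Integrate: linear → ln, quadratic → (1/2)ln + arctan: (1/5) ln|(x - 3)| - (1/10) ln(x² + 1) - (3/5) arctan(x) + C


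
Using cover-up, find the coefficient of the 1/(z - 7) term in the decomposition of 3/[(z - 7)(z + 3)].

Cover (z - 7), set z=7: 3/((z + 3) at z=7) = 3/(10) = 3/10


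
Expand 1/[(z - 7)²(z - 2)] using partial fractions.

Cover-up at z=2: γ = 1/(2 - 7)² = 1/25. Cover-up at z=7: β = 1/(7 - 2) = 1/5. Comparing z² coeff: α = -γ = -1/25
Result: (-1/25)/(z - 7) + (1/5)/(z - 7)² + (1/25)/(z - 2)


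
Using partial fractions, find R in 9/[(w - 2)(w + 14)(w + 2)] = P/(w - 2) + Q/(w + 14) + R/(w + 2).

Cover-up at w = -2: R = 9/[(-2 - 2)(-2 + 14)] = 9/[(-4)(12)] = -9/48 = -3/16


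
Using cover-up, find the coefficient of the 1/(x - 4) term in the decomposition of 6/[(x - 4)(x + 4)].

Cover (x - 4), set x=4: 6/((x + 4) at x=4) = 6/(8) = 3/4


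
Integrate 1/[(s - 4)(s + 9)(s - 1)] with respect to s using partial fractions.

Cover-up: α = 1/39, β = 1/130, γ = -1/30. Decomposition: (1/39)/(s - 4) + (1/130)/(s + 9) - (1/30)/(s - 1). Integrate each term: (1/39) ln|(s - 4)| + (1/130) ln|(s + 9)| - (1/30) ln|(s - 1)| + C


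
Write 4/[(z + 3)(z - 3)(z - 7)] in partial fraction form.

Using cover-up method: A = 1/15, B = -1/6, C = 1/10
Result: (1/15)/(z + 3) - (1/6)/(z - 3) + (1/10)/(z - 7)


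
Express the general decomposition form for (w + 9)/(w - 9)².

Repeated linear factor: A/(w - 9) + B/(w - 9)²


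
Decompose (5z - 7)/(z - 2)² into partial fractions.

(5z - 7) = A(z - 2) + B. At z = 2: B = 5·2 - 7 = 3. Coeff of z: A = 5
Result: 5/(z - 2) + 3/(z - 2)²


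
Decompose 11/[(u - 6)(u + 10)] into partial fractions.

11/(u - 6)(u + 10) = α/(u - 6) + β/(u + 10). α = 11/(6 + 10) = 11/16, β = 11/(-10 - 6) = -11/16
Result: (11/16)/(u - 6) - (11/16)/(u + 10)


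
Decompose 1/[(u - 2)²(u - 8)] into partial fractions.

Cover-up at u=8: R = 1/(8 - 2)² = 1/36. Cover-up at u=2: Q = 1/(2 - 8) = -1/6. Comparing u² coeff: P = -R = -1/36
Result: (-1/36)/(u - 2) - (1/6)/(u - 2)² + (1/36)/(u - 8)


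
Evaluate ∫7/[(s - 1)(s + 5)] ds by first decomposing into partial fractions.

Decompose: 7/[(s - 1)(s + 5)] = (7/6)/(s - 1) - (7/6)/(s + 5). Integrate each term: (7/6) ln|(s - 1)| - (7/6) ln|(s + 5)| + C


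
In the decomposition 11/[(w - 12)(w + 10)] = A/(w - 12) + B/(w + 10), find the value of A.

Cover-up at w = 12: A = 11/(12 + 10) = 11/22 = 1/2


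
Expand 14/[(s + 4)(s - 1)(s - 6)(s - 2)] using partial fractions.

Using Heaviside cover-up: (-7/150)/(s + 4) + (14/25)/(s - 1) + (7/100)/(s - 6) - (7/12)/(s - 2)


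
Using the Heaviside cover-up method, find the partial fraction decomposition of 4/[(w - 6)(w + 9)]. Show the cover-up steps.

Cover (w - 6): set w=6, get P = 4/(6 + 9) = 4/15. Cover (w + 9): set w=-9, get Q = 4/(-9 - 6) = -4/15.
Result: (4/15)/(w - 6) - (4/15)/(w + 9)


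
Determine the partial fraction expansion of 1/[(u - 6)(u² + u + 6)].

Cover-up at u = 6: P = 1/(6² + 1·6 + 6) = 1/48. Then Q = -P = -1/48, R = -P·(1 + 6) = -7/48
Result: (1/48)/(u - 6) - ((1/48)u + 7/48)/(u² + u + 6)


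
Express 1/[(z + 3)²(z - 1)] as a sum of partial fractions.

Cover-up at z=1: R = 1/(1 + 3)² = 1/16. Cover-up at z=-3: Q = 1/(-3 - 1) = -1/4. Comparing z² coeff: P = -R = -1/16
Result: (-1/16)/(z + 3) - (1/4)/(z + 3)² + (1/16)/(z - 1)


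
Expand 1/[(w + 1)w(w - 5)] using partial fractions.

Using cover-up method: A = 1/6, B = -1/5, C = 1/30
Result: (1/6)/(w + 1) - (1/5)/w + (1/30)/(w - 5)


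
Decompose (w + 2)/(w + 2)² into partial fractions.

(w + 2) = α(w + 2) + β. At w = -2: β = 1·(-2) + 2 = 0. Coeff of w: α = 1
Result: 1/(w + 2)


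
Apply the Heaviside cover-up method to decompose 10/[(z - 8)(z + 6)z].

Cover (z - 8), z=8: α = 10/[(8 + 6)(8 - 0)] = 5/56. Cover (z + 6), z=-6: β = 10/[(-6 - 8)(-6 - 0)] = 5/42. Cover z, z=0: γ = 10/[(0 - 8)(0 + 6)] = -5/24.
Result: (5/56)/(z - 8) + (5/42)/(z + 6) - (5/24)/z


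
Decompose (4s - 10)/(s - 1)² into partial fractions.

(4s - 10) = α(s - 1) + β. At s = 1: β = 4·1 - 10 = -6. Coeff of s: α = 4
Result: 4/(s - 1) - 6/(s - 1)²


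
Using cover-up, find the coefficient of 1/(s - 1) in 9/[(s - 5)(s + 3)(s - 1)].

Cover (s - 1), set s=1: 9/[(1 - 5)(1 + 3)] = -9/16


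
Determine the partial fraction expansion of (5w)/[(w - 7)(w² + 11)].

At w=7: A = (5·7 + 0)/(7² + 11) = 7/12. B = -A = -7/12, C = 5 - 7·A = 11/12
Result: (7/12)/(w - 7) - ((7/12)w - 11/12)/(w² + 11)


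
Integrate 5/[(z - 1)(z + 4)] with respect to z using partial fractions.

Decompose: 5/[(z - 1)(z + 4)] = 1/(z - 1) - 1/(z + 4). Integrate each term: ln|(z - 1)| - ln|(z + 4)| + C


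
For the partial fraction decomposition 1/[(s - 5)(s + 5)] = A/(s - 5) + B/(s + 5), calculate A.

Cover-up at s = 5: A = 1/(5 + 5) = 1/10


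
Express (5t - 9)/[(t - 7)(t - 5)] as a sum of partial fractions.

At t=7: α = (5·7 - 9)/(7 - 5) = 13. At t=5: β = (5·5 - 9)/(5 - 7) = -8
Result: 13/(t - 7) - 8/(t - 5)


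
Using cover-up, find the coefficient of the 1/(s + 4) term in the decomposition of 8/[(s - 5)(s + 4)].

Cover (s + 4), set s=-4: 8/((s - 5) at s=-4) = 8/(-9) = -8/9


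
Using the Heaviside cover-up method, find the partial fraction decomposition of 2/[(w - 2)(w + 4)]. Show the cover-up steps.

Cover (w - 2): set w=2, get P = 2/(2 + 4) = 1/3. Cover (w + 4): set w=-4, get Q = 2/(-4 - 2) = -1/3.
Result: (1/3)/(w - 2) - (1/3)/(w + 4)


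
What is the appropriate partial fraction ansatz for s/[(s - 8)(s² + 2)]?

Linear + irreducible quadratic: P/(s - 8) + (Qs + R)/(s² + 2)


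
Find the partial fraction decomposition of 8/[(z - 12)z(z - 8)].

Using cover-up method: P = 1/6, Q = 1/12, R = -1/4
Result: (1/6)/(z - 12) + (1/12)/z - (1/4)/(z - 8)


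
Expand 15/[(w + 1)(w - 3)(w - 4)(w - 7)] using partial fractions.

Using Heaviside cover-up: (-3/32)/(w + 1) + (15/16)/(w - 3) - 1/(w - 4) + (5/32)/(w - 7)


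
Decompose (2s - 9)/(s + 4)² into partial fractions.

(2s - 9) = A(s + 4) + B. At s = -4: B = 2·(-4) - 9 = -17. Coeff of s: A = 2
Result: 2/(s + 4) - 17/(s + 4)²


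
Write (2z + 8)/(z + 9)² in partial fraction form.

(2z + 8) = α(z + 9) + β. At z = -9: β = 2·(-9) + 8 = -10. Coeff of z: α = 2
Result: 2/(z + 9) - 10/(z + 9)²


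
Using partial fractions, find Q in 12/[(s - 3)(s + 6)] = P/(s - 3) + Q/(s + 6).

Cover-up at s = -6: Q = 12/(-6 - 3) = -12/9 = -4/3


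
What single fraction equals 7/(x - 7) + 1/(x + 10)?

Common denominator (x - 7)(x + 10). Numerator: 7(x + 10) + 1(x - 7) = (7x + 70) + (x - 7) = 8x + 63
Result: (8x + 63)/[(x - 7)(x + 10)]


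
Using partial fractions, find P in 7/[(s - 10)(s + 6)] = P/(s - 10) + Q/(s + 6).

Cover-up at s = 10: P = 7/(10 + 6) = 7/16


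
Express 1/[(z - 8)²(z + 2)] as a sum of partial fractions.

Cover-up at z=-2: C = 1/(-2 - 8)² = 1/100. Cover-up at z=8: B = 1/(8 + 2) = 1/10. Comparing z² coeff: A = -C = -1/100
Result: (-1/100)/(z - 8) + (1/10)/(z - 8)² + (1/100)/(z + 2)


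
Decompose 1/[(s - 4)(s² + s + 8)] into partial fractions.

Cover-up at s = 4: P = 1/(4² + 1·4 + 8) = 1/28. Then Q = -P = -1/28, R = -P·(1 + 4) = -5/28
Result: (1/28)/(s - 4) - ((1/28)s + 5/28)/(s² + s + 8)


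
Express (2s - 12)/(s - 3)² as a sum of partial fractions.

(2s - 12) = P(s - 3) + Q. At s = 3: Q = 2·3 - 12 = -6. Coeff of s: P = 2
Result: 2/(s - 3) - 6/(s - 3)²


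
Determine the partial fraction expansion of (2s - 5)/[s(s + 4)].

At s=0: α = (2·0 - 5)/(0 + 4) = -5/4. At s=-4: β = (2·(-4) - 5)/(-4 - 0) = 13/4
Result: (-5/4)/s + (13/4)/(s + 4)


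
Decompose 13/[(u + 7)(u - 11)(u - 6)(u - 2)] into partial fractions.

Using Heaviside cover-up: (-1/162)/(u + 7) + (13/810)/(u - 11) - (1/20)/(u - 6) + (13/324)/(u - 2)


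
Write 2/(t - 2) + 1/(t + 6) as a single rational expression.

Common denominator (t - 2)(t + 6). Numerator: 2(t + 6) + 1(t - 2) = (2t + 12) + (t - 2) = 3t + 10
Result: (3t + 10)/[(t - 2)(t + 6)]


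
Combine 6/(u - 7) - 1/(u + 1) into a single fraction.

Common denominator (u - 7)(u + 1). Numerator: 6(u + 1) - 1(u - 7) = (6u + 6) - (u - 7) = 5u + 13
Result: (5u + 13)/[(u - 7)(u + 1)]


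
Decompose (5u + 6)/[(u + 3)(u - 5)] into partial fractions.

At u=-3: α = (5·(-3) + 6)/(-3 - 5) = 9/8. At u=5: β = (5·5 + 6)/(5 + 3) = 31/8
Result: (9/8)/(u + 3) + (31/8)/(u - 5)


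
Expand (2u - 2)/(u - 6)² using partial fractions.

(2u - 2) = A(u - 6) + B. At u = 6: B = 2·6 - 2 = 10. Coeff of u: A = 2
Result: 2/(u - 6) + 10/(u - 6)²


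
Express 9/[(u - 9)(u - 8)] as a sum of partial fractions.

9/(u - 9)(u - 8) = P/(u - 9) + Q/(u - 8). P = 9/(9 - 8) = 9, Q = 9/(8 - 9) = -9
Result: 9/(u - 9) - 9/(u - 8)


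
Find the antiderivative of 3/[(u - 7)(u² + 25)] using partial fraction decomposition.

Cover-up at u=7: α = 3/(7²+25) = 3/74. Coeff matching: β = -3/74, γ = -21/74. Decomposition: (3/74)/(u - 7) - ((3/74)u + 21/74)/(u² + 25). Integrate: linear → ln, quadratic → (1/2)ln + arctan: (3/74) ln|(u - 7)| - (3/148) ln(u² + 25) - (21/370) arctan(u/5) + C


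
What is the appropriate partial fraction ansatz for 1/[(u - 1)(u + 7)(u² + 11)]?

Two linear + quadratic: P/(u - 1) + Q/(u + 7) + (Ru + S)/(u² + 11)


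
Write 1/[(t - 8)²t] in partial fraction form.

Cover-up at t=0: C = 1/(0 - 8)² = 1/64. Cover-up at t=8: B = 1/(8 - 0) = 1/8. Comparing t² coeff: A = -C = -1/64
Result: (-1/64)/(t - 8) + (1/8)/(t - 8)² + (1/64)/t


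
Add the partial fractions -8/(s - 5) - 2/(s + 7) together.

Common denominator (s - 5)(s + 7). Numerator: -8(s + 7) - 2(s - 5) = (-8s - 56) - (2s - 10) = -10s - 46
Result: (-10s - 46)/[(s - 5)(s + 7)]


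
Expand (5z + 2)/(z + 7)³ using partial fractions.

(5z + 2) = P(z + 7)² + Q(z + 7) + R. At z = -7: R = 5·(-7) + 2 = -33. Coefficients: P = 0, Q = 5
Result: 5/(z + 7)² - 33/(z + 7)³


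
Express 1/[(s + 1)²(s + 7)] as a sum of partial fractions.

Cover-up at s=-7: R = 1/(-7 + 1)² = 1/36. Cover-up at s=-1: Q = 1/(-1 + 7) = 1/6. Comparing s² coeff: P = -R = -1/36
Result: (-1/36)/(s + 1) + (1/6)/(s + 1)² + (1/36)/(s + 7)


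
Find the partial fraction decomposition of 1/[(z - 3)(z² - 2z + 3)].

Cover-up at z = 3: α = 1/(3² - 2·3 + 3) = 1/6. Then β = -α = -1/6, γ = -α·(-2 + 3) = -1/6
Result: (1/6)/(z - 3) - ((1/6)z + 1/6)/(z² - 2z + 3)


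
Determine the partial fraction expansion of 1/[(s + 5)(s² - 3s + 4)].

Cover-up at s = -5: P = 1/((-5)² - 3·(-5) + 4) = 1/44. Then Q = -P = -1/44, R = -P·(-3 - 5) = 2/11
Result: (1/44)/(s + 5) - ((1/44)s - 2/11)/(s² - 3s + 4)


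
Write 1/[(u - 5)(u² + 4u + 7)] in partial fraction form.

Cover-up at u = 5: A = 1/(5² + 4·5 + 7) = 1/52. Then B = -A = -1/52, C = -A·(4 + 5) = -9/52
Result: (1/52)/(u - 5) - ((1/52)u + 9/52)/(u² + 4u + 7)


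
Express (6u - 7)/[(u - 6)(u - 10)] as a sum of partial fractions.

At u=6: A = (6·6 - 7)/(6 - 10) = -29/4. At u=10: B = (6·10 - 7)/(10 - 6) = 53/4
Result: (-29/4)/(u - 6) + (53/4)/(u - 10)


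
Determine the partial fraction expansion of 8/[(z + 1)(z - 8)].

8/(z + 1)(z - 8) = P/(z + 1) + Q/(z - 8). P = 8/(-1 - 8) = -8/9, Q = 8/(8 + 1) = 8/9
Result: (-8/9)/(z + 1) + (8/9)/(z - 8)


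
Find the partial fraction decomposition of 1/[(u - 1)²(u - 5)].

Cover-up at u=5: γ = 1/(5 - 1)² = 1/16. Cover-up at u=1: β = 1/(1 - 5) = -1/4. Comparing u² coeff: α = -γ = -1/16
Result: (-1/16)/(u - 1) - (1/4)/(u - 1)² + (1/16)/(u - 5)


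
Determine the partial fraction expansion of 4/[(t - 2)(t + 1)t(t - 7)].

Using Heaviside cover-up: (-2/15)/(t - 2) - (1/6)/(t + 1) + (2/7)/t + (1/70)/(t - 7)


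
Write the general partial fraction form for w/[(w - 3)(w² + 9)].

Linear + irreducible quadratic: P/(w - 3) + (Qw + R)/(w² + 9)
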